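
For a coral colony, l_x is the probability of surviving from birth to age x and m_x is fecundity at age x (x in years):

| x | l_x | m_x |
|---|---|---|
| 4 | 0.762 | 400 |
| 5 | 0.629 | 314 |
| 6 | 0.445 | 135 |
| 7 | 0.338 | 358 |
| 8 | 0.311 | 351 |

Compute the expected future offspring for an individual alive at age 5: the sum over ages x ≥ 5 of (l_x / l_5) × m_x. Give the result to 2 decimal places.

l_5 = 0.629. Conditional survival from age 5 to x is l_x / l_5.
  x=5: (0.629/0.629) × 314 = 314.0000
  x=6: (0.445/0.629) × 135 = 95.5087
  x=7: (0.338/0.629) × 358 = 192.3752
  x=8: (0.311/0.629) × 351 = 173.5469
Sum = 314.0000 + 95.5087 + 192.3752 + 173.5469 = 775.4308

775.43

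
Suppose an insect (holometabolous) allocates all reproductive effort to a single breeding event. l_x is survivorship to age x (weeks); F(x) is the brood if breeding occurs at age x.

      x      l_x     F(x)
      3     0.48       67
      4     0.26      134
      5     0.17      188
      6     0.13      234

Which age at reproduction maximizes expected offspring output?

Expected offspring if breeding at age x = l_x × F(x):
  age 3: 0.48 × 67 = 32.160
  age 4: 0.26 × 134 = 34.840
  age 5: 0.17 × 188 = 31.960
  age 6: 0.13 × 234 = 30.420
Maximum at age 4 (34.840).

4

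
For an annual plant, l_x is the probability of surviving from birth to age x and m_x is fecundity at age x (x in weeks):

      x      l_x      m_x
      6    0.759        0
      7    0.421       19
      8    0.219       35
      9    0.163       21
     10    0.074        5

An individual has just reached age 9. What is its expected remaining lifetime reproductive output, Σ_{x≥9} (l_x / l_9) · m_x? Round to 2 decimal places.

23.27

l_9 = 0.163. Conditional survival from age 9 to x is l_x / l_9.
  x=9: (0.163/0.163) × 21 = 21.0000
  x=10: (0.074/0.163) × 5 = 2.2699
Sum = 21.0000 + 2.2699 = 23.2699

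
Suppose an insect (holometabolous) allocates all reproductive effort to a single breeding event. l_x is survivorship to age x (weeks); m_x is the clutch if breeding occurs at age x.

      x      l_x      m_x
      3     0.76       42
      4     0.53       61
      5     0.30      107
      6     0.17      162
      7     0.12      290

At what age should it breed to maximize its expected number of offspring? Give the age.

Expected offspring if breeding at age x = l_x × m_x:
  age 3: 0.76 × 42 = 31.920
  age 4: 0.53 × 61 = 32.330
  age 5: 0.30 × 107 = 32.100
  age 6: 0.17 × 162 = 27.540
  age 7: 0.12 × 290 = 34.800
Maximum at age 7 (34.800).

7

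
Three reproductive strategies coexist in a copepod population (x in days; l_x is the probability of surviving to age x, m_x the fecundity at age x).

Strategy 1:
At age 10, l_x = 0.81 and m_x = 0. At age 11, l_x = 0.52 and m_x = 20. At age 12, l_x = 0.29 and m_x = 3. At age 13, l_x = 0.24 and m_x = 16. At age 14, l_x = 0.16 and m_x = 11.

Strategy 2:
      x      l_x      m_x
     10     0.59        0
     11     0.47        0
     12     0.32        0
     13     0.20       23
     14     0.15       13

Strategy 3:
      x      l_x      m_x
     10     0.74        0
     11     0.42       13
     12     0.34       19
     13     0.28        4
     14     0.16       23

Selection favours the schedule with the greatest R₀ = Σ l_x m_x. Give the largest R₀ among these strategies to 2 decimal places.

16.87

Strategy 1: R₀ = 0.81×0 + 0.52×20 + 0.29×3 + 0.24×16 + 0.16×11 = 16.8700
Strategy 2: R₀ = 0.59×0 + 0.47×0 + 0.32×0 + 0.20×23 + 0.15×13 = 6.5500
Strategy 3: R₀ = 0.74×0 + 0.42×13 + 0.34×19 + 0.28×4 + 0.16×23 = 16.7200
Highest R₀: strategy 1 with 16.8700.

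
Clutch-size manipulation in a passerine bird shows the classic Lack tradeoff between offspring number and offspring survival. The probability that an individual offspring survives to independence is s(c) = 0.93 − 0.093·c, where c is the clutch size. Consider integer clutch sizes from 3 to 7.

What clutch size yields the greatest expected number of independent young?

5

Expected independent young = c × s(c):
  c=3: 3 × 0.651 = 1.953
  c=4: 4 × 0.558 = 2.232
  c=5: 5 × 0.465 = 2.325
  c=6: 6 × 0.372 = 2.232
  c=7: 7 × 0.279 = 1.953
Maximum at c = 5 (2.325 independent young).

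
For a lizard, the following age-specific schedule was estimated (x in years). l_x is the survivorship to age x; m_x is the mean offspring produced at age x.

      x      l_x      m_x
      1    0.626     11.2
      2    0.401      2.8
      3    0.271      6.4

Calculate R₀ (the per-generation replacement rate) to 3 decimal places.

9.868

R₀ = Σ l_x m_x:
  age 1: 0.626 × 11.2 = 7.0112
  age 2: 0.401 × 2.8 = 1.1228
  age 3: 0.271 × 6.4 = 1.7344
R₀ = 7.0112 + 1.1228 + 1.7344 = 9.8684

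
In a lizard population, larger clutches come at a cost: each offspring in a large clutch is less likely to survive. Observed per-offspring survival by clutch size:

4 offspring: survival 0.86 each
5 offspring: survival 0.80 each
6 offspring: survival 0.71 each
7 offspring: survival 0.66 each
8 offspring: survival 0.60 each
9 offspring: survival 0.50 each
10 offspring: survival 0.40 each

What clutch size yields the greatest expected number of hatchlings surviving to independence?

Expected hatchlings surviving to independence = c × s(c):
  c=4: 4 × 0.86 = 3.440
  c=5: 5 × 0.80 = 4.000
  c=6: 6 × 0.71 = 4.260
  c=7: 7 × 0.66 = 4.620
  c=8: 8 × 0.60 = 4.800
  c=9: 9 × 0.50 = 4.500
  c=10: 10 × 0.40 = 4.000
Maximum at c = 8 (4.800 hatchlings surviving to independence).

8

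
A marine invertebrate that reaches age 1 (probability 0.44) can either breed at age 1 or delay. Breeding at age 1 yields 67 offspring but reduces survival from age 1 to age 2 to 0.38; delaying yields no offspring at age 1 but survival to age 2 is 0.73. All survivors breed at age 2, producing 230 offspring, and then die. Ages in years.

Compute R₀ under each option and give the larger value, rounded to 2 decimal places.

73.88

breed at age 1: R₀ = 0.44 × (67 + 0.38 × 230) = 0.44 × 154.4000 = 67.9360
delay to age 2: R₀ = 0.44 × (0.73 × 230) = 0.44 × 167.9000 = 73.8760
Higher: delay to age 2 (73.8760).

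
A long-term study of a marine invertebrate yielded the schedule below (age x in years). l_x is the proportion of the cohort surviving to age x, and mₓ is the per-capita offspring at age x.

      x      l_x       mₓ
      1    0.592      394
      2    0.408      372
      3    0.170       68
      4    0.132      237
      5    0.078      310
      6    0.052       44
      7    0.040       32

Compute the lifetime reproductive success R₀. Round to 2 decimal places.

R₀ = Σ l_x mₓ:
  age 1: 0.592 × 394 = 233.2480
  age 2: 0.408 × 372 = 151.7760
  age 3: 0.170 × 68 = 11.5600
  age 4: 0.132 × 237 = 31.2840
  age 5: 0.078 × 310 = 24.1800
  age 6: 0.052 × 44 = 2.2880
  age 7: 0.040 × 32 = 1.2800
R₀ = 233.2480 + 151.7760 + 11.5600 + 31.2840 + 24.1800 + 2.2880 + 1.2800 = 455.6160

455.62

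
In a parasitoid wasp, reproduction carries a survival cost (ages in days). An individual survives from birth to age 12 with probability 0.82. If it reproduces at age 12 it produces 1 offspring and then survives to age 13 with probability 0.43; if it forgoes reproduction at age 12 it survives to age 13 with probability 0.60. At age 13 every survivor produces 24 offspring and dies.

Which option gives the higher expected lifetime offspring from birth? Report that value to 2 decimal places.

breed at age 12: R₀ = 0.82 × (1 + 0.43 × 24) = 0.82 × 11.3200 = 9.2824
delay to age 13: R₀ = 0.82 × (0.60 × 24) = 0.82 × 14.4000 = 11.8080
Higher: delay to age 13 (11.8080).

11.81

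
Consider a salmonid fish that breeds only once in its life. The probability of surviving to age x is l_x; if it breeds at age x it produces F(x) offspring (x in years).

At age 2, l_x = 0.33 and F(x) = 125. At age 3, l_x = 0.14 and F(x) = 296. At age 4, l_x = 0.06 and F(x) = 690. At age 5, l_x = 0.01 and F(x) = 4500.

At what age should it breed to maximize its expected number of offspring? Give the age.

Expected offspring if breeding at age x = l_x × F(x):
  age 2: 0.33 × 125 = 41.250
  age 3: 0.14 × 296 = 41.440
  age 4: 0.06 × 690 = 41.400
  age 5: 0.01 × 4500 = 45.000
Maximum at age 5 (45.000).

5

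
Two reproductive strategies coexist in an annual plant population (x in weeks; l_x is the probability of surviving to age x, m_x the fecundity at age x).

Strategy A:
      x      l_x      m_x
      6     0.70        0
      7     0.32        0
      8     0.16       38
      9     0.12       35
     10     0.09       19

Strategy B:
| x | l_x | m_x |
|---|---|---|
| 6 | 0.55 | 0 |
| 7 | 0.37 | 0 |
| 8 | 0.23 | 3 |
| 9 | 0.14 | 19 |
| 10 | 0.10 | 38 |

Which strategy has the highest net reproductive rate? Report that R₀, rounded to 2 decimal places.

11.99

Strategy A: R₀ = 0.70×0 + 0.32×0 + 0.16×38 + 0.12×35 + 0.09×19 = 11.9900
Strategy B: R₀ = 0.55×0 + 0.37×0 + 0.23×3 + 0.14×19 + 0.10×38 = 7.1500
Highest R₀: strategy A with 11.9900.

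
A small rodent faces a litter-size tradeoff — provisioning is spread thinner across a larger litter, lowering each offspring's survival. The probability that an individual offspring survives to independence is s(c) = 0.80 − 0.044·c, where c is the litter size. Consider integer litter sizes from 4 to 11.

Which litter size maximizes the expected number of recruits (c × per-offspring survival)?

Expected recruits = c × s(c):
  c=4: 4 × 0.624 = 2.496
  c=5: 5 × 0.580 = 2.900
  c=6: 6 × 0.536 = 3.216
  c=7: 7 × 0.492 = 3.444
  c=8: 8 × 0.448 = 3.584
  c=9: 9 × 0.404 = 3.636
  c=10: 10 × 0.360 = 3.600
  c=11: 11 × 0.316 = 3.476
Maximum at c = 9 (3.636 recruits).

9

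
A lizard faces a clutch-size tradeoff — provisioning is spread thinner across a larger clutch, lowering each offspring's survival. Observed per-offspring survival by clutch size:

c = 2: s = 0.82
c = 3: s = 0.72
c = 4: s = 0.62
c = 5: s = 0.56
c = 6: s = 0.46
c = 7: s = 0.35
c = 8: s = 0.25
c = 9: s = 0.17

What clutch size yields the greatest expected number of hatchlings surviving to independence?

5

Expected hatchlings surviving to independence = c × s(c):
  c=2: 2 × 0.82 = 1.640
  c=3: 3 × 0.72 = 2.160
  c=4: 4 × 0.62 = 2.480
  c=5: 5 × 0.56 = 2.800
  c=6: 6 × 0.46 = 2.760
  c=7: 7 × 0.35 = 2.450
  c=8: 8 × 0.25 = 2.000
  c=9: 9 × 0.17 = 1.530
Maximum at c = 5 (2.800 hatchlings surviving to independence).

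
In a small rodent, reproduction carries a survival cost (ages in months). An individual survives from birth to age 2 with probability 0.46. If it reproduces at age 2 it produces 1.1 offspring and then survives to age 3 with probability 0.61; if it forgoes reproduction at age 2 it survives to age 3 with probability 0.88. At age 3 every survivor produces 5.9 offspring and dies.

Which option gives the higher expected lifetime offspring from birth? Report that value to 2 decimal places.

breed at age 2: R₀ = 0.46 × (1.1 + 0.61 × 5.9) = 0.46 × 4.6990 = 2.1615
delay to age 3: R₀ = 0.46 × (0.88 × 5.9) = 0.46 × 5.1920 = 2.3883
Higher: delay to age 3 (2.3883).

2.39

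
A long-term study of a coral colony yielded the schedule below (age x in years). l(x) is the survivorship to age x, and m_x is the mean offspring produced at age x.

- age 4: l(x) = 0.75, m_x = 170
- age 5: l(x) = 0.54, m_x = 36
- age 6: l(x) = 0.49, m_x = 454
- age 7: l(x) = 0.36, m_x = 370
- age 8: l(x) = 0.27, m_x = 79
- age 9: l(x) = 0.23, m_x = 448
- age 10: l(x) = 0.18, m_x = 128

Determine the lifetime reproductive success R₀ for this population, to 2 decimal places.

R₀ = Σ l(x) m_x:
  age 4: 0.75 × 170 = 127.5000
  age 5: 0.54 × 36 = 19.4400
  age 6: 0.49 × 454 = 222.4600
  age 7: 0.36 × 370 = 133.2000
  age 8: 0.27 × 79 = 21.3300
  age 9: 0.23 × 448 = 103.0400
  age 10: 0.18 × 128 = 23.0400
R₀ = 127.5000 + 19.4400 + 222.4600 + 133.2000 + 21.3300 + 103.0400 + 23.0400 = 650.0100

650.01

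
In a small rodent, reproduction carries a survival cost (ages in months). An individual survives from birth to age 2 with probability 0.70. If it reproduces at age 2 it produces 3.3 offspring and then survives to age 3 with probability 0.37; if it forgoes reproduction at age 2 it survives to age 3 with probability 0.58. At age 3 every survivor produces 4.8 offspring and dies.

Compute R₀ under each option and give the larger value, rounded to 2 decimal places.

breed at age 2: R₀ = 0.70 × (3.3 + 0.37 × 4.8) = 0.70 × 5.0760 = 3.5532
delay to age 3: R₀ = 0.70 × (0.58 × 4.8) = 0.70 × 2.7840 = 1.9488
Higher: breed at age 2 (3.5532).

3.55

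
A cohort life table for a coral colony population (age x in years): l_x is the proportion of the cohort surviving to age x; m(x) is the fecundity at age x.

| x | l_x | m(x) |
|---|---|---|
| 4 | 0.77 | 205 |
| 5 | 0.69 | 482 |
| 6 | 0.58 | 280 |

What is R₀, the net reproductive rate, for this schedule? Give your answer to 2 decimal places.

R₀ = Σ l_x m(x):
  age 4: 0.77 × 205 = 157.8500
  age 5: 0.69 × 482 = 332.5800
  age 6: 0.58 × 280 = 162.4000
R₀ = 157.8500 + 332.5800 + 162.4000 = 652.8300

652.83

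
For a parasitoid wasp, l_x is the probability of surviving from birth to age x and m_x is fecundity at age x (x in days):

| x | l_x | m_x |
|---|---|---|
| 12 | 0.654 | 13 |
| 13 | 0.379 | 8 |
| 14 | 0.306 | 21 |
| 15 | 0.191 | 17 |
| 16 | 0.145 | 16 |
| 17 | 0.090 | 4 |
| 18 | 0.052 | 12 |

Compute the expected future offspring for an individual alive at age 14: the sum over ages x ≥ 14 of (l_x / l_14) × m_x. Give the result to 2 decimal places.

42.41

l_14 = 0.306. Conditional survival from age 14 to x is l_x / l_14.
  x=14: (0.306/0.306) × 21 = 21.0000
  x=15: (0.191/0.306) × 17 = 10.6111
  x=16: (0.145/0.306) × 16 = 7.5817
  x=17: (0.090/0.306) × 4 = 1.1765
  x=18: (0.052/0.306) × 12 = 2.0392
Sum = 21.0000 + 10.6111 + 7.5817 + 1.1765 + 2.0392 = 42.4085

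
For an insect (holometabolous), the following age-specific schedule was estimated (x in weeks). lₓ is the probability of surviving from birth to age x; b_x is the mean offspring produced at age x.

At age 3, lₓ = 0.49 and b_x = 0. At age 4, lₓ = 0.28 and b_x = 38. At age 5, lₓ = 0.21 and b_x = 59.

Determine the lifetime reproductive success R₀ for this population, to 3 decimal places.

23.030

R₀ = Σ lₓ b_x:
  age 3: 0.49 × 0 = 0.0000
  age 4: 0.28 × 38 = 10.6400
  age 5: 0.21 × 59 = 12.3900
R₀ = 0.0000 + 10.6400 + 12.3900 = 23.0300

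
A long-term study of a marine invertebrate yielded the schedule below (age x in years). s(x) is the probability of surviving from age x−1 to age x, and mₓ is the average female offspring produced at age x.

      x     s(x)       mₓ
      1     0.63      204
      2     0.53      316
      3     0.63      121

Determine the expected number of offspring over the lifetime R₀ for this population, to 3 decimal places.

259.486

Survivorship from birth: l_x = s_1·s_2·…·s_x.
  l_1 = 0.63000
  l_2 = 0.33390
  l_3 = 0.21036
R₀ = Σ l_x mₓ:
  age 1: 0.63000 × 204 = 128.5200
  age 2: 0.33390 × 316 = 105.5124
  age 3: 0.21036 × 121 = 25.4536
R₀ = 128.5200 + 105.5124 + 25.4536 = 259.4860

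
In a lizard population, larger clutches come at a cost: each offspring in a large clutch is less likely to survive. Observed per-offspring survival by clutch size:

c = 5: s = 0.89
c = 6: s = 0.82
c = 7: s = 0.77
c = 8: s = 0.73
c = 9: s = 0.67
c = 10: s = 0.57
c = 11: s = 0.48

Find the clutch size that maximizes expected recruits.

9

Expected recruits = c × s(c):
  c=5: 5 × 0.89 = 4.450
  c=6: 6 × 0.82 = 4.920
  c=7: 7 × 0.77 = 5.390
  c=8: 8 × 0.73 = 5.840
  c=9: 9 × 0.67 = 6.030
  c=10: 10 × 0.57 = 5.700
  c=11: 11 × 0.48 = 5.280
Maximum at c = 9 (6.030 recruits).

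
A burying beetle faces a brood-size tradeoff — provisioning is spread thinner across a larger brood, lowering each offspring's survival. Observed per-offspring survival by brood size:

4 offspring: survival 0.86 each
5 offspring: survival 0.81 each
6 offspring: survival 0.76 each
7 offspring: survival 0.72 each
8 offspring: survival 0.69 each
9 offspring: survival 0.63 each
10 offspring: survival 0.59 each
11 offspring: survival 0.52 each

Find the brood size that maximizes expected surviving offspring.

10

Expected surviving offspring = c × s(c):
  c=4: 4 × 0.86 = 3.440
  c=5: 5 × 0.81 = 4.050
  c=6: 6 × 0.76 = 4.560
  c=7: 7 × 0.72 = 5.040
  c=8: 8 × 0.69 = 5.520
  c=9: 9 × 0.63 = 5.670
  c=10: 10 × 0.59 = 5.900
  c=11: 11 × 0.52 = 5.720
Maximum at c = 10 (5.900 surviving offspring).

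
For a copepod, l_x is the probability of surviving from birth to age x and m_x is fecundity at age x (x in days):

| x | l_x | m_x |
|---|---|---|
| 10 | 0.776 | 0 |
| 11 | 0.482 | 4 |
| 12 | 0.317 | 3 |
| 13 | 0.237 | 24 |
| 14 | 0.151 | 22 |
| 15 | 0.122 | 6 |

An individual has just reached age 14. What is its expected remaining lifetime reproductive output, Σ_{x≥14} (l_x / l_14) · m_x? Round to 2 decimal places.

l_14 = 0.151. Conditional survival from age 14 to x is l_x / l_14.
  x=14: (0.151/0.151) × 22 = 22.0000
  x=15: (0.122/0.151) × 6 = 4.8477
Sum = 22.0000 + 4.8477 = 26.8477

26.85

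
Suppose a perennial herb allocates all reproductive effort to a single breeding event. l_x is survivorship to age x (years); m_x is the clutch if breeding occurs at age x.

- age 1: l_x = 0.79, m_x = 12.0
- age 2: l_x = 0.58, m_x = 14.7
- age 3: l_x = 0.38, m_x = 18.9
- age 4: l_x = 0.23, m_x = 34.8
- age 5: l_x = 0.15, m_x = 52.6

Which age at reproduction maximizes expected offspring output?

1

Expected offspring if breeding at age x = l_x × m_x:
  age 1: 0.79 × 12.0 = 9.480
  age 2: 0.58 × 14.7 = 8.526
  age 3: 0.38 × 18.9 = 7.182
  age 4: 0.23 × 34.8 = 8.004
  age 5: 0.15 × 52.6 = 7.890
Maximum at age 1 (9.480).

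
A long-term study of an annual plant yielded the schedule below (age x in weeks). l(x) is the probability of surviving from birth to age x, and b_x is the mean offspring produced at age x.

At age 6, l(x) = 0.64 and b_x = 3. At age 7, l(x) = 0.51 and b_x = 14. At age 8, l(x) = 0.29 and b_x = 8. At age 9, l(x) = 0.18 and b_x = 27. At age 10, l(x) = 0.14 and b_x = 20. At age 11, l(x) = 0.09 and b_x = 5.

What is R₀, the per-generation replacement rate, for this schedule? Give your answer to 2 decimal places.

19.49

R₀ = Σ l(x) b_x:
  age 6: 0.64 × 3 = 1.9200
  age 7: 0.51 × 14 = 7.1400
  age 8: 0.29 × 8 = 2.3200
  age 9: 0.18 × 27 = 4.8600
  age 10: 0.14 × 20 = 2.8000
  age 11: 0.09 × 5 = 0.4500
R₀ = 1.9200 + 7.1400 + 2.3200 + 4.8600 + 2.8000 + 0.4500 = 19.4900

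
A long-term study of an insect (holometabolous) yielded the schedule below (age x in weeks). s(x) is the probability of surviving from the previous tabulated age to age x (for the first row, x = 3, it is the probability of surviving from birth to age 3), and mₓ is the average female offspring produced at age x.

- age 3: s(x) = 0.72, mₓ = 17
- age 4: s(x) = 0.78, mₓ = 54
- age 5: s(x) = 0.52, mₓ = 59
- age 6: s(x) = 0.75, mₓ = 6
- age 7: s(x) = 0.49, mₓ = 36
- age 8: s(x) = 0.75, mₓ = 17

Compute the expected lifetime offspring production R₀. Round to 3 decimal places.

Survivorship from birth: l_x = s_3·s_4·…·s_x.
  l_3 = 0.72000
  l_4 = 0.56160
  l_5 = 0.29203
  l_6 = 0.21902
  l_7 = 0.10732
  l_8 = 0.08049
R₀ = Σ l_x mₓ:
  age 3: 0.72000 × 17 = 12.2400
  age 4: 0.56160 × 54 = 30.3264
  age 5: 0.29203 × 59 = 17.2298
  age 6: 0.21902 × 6 = 1.3141
  age 7: 0.10732 × 36 = 3.8635
  age 8: 0.08049 × 17 = 1.3683
R₀ = 12.2400 + 30.3264 + 17.2298 + 1.3141 + 3.8635 + 1.3683 = 66.3421

66.342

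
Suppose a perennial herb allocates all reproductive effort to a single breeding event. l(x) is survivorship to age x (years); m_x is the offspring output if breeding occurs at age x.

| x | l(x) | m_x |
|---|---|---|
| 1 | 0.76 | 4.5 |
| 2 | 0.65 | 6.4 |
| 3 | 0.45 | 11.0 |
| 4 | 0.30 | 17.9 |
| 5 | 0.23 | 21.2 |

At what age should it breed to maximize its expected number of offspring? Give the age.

4

Expected offspring if breeding at age x = l(x) × m_x:
  age 1: 0.76 × 4.5 = 3.420
  age 2: 0.65 × 6.4 = 4.160
  age 3: 0.45 × 11.0 = 4.950
  age 4: 0.30 × 17.9 = 5.370
  age 5: 0.23 × 21.2 = 4.876
Maximum at age 4 (5.370).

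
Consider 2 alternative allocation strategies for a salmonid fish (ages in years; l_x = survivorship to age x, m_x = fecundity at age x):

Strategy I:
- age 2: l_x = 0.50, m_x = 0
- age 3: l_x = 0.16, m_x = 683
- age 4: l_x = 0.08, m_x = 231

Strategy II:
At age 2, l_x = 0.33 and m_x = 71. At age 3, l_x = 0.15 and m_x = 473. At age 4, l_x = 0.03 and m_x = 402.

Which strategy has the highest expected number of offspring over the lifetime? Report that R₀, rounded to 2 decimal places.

127.76

Strategy I: R₀ = 0.50×0 + 0.16×683 + 0.08×231 = 127.7600
Strategy II: R₀ = 0.33×71 + 0.15×473 + 0.03×402 = 106.4400
Highest R₀: strategy I with 127.7600.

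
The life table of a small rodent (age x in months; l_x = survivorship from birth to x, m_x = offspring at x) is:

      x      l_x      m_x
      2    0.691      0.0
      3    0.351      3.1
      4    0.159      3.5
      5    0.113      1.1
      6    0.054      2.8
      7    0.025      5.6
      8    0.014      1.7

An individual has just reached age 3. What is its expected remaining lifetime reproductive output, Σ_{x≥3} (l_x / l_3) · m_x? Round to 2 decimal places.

l_3 = 0.351. Conditional survival from age 3 to x is l_x / l_3.
  x=3: (0.351/0.351) × 3.1 = 3.1000
  x=4: (0.159/0.351) × 3.5 = 1.5855
  x=5: (0.113/0.351) × 1.1 = 0.3541
  x=6: (0.054/0.351) × 2.8 = 0.4308
  x=7: (0.025/0.351) × 5.6 = 0.3989
  x=8: (0.014/0.351) × 1.7 = 0.0678
Sum = 3.1000 + 1.5855 + 0.3541 + 0.4308 + 0.3989 + 0.0678 = 5.9370

5.94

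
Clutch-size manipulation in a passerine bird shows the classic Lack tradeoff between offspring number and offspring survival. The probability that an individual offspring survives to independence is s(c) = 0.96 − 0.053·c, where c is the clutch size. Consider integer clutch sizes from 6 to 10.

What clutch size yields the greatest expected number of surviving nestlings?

Expected surviving nestlings = c × s(c):
  c=6: 6 × 0.642 = 3.852
  c=7: 7 × 0.589 = 4.123
  c=8: 8 × 0.536 = 4.288
  c=9: 9 × 0.483 = 4.347
  c=10: 10 × 0.430 = 4.300
Maximum at c = 9 (4.347 surviving nestlings).

9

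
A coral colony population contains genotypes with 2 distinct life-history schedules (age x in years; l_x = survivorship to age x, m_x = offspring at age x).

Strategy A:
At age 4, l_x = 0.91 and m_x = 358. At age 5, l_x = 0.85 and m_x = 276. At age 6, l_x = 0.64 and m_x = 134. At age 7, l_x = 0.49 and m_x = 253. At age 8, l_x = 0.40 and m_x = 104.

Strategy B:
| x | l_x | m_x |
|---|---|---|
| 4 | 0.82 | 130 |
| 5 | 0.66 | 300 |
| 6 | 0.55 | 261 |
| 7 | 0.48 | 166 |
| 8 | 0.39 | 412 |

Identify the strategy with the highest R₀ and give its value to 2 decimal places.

811.71

Strategy A: R₀ = 0.91×358 + 0.85×276 + 0.64×134 + 0.49×253 + 0.40×104 = 811.7100
Strategy B: R₀ = 0.82×130 + 0.66×300 + 0.55×261 + 0.48×166 + 0.39×412 = 688.5100
Highest R₀: strategy A with 811.7100.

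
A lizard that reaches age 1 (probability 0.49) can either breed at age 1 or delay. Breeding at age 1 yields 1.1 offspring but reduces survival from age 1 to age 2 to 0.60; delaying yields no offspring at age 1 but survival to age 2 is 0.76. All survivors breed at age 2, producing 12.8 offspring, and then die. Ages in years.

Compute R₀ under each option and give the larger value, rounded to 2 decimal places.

4.77

breed at age 1: R₀ = 0.49 × (1.1 + 0.60 × 12.8) = 0.49 × 8.7800 = 4.3022
delay to age 2: R₀ = 0.49 × (0.76 × 12.8) = 0.49 × 9.7280 = 4.7667
Higher: delay to age 2 (4.7667).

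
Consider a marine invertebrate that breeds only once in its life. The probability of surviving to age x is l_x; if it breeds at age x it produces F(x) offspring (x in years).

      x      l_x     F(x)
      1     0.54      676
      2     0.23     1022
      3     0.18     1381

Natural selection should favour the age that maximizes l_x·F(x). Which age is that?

1

Expected offspring if breeding at age x = l_x × F(x):
  age 1: 0.54 × 676 = 365.040
  age 2: 0.23 × 1022 = 235.060
  age 3: 0.18 × 1381 = 248.580
Maximum at age 1 (365.040).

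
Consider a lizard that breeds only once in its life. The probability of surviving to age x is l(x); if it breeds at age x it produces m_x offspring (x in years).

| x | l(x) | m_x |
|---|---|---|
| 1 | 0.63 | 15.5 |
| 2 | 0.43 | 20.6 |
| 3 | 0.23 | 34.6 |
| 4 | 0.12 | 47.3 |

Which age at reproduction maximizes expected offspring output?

Expected offspring if breeding at age x = l(x) × m_x:
  age 1: 0.63 × 15.5 = 9.765
  age 2: 0.43 × 20.6 = 8.858
  age 3: 0.23 × 34.6 = 7.958
  age 4: 0.12 × 47.3 = 5.676
Maximum at age 1 (9.765).

1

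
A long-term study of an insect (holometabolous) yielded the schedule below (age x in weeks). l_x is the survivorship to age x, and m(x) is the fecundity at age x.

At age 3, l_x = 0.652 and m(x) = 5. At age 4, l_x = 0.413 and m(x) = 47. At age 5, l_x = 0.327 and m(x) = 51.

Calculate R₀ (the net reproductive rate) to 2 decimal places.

R₀ = Σ l_x m(x):
  age 3: 0.652 × 5 = 3.2600
  age 4: 0.413 × 47 = 19.4110
  age 5: 0.327 × 51 = 16.6770
R₀ = 3.2600 + 19.4110 + 16.6770 = 39.3480

39.35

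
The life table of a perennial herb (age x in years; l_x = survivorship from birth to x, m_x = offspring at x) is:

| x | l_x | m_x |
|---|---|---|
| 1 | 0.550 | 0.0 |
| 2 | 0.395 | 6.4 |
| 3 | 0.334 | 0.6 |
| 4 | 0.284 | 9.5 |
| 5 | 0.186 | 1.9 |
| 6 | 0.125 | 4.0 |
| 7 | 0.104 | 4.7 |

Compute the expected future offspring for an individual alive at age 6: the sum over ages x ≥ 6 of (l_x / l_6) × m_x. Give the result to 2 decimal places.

7.91

l_6 = 0.125. Conditional survival from age 6 to x is l_x / l_6.
  x=6: (0.125/0.125) × 4.0 = 4.0000
  x=7: (0.104/0.125) × 4.7 = 3.9104
Sum = 4.0000 + 3.9104 = 7.9104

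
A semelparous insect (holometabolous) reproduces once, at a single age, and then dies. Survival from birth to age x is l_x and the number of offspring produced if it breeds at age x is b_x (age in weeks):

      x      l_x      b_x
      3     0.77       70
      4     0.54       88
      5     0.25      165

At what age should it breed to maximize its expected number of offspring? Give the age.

Expected offspring if breeding at age x = l_x × b_x:
  age 3: 0.77 × 70 = 53.900
  age 4: 0.54 × 88 = 47.520
  age 5: 0.25 × 165 = 41.250
Maximum at age 3 (53.900).

3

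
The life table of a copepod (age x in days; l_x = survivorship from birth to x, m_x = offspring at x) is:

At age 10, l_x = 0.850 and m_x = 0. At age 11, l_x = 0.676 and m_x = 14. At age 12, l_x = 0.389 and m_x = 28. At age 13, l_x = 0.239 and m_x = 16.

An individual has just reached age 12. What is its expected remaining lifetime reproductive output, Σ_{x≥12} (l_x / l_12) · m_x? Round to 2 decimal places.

l_12 = 0.389. Conditional survival from age 12 to x is l_x / l_12.
  x=12: (0.389/0.389) × 28 = 28.0000
  x=13: (0.239/0.389) × 16 = 9.8303
Sum = 28.0000 + 9.8303 = 37.8303

37.83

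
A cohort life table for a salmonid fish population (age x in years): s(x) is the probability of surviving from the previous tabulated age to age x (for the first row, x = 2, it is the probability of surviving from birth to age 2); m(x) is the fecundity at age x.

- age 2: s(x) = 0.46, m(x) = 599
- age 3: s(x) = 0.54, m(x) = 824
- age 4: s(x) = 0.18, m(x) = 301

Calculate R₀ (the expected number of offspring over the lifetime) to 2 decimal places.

Survivorship from birth: l_x = s_2·s_3·…·s_x.
  l_2 = 0.46000
  l_3 = 0.24840
  l_4 = 0.04471
R₀ = Σ l_x m(x):
  age 2: 0.46000 × 599 = 275.5400
  age 3: 0.24840 × 824 = 204.6816
  age 4: 0.04471 × 301 = 13.4577
R₀ = 275.5400 + 204.6816 + 13.4577 = 493.6793

493.68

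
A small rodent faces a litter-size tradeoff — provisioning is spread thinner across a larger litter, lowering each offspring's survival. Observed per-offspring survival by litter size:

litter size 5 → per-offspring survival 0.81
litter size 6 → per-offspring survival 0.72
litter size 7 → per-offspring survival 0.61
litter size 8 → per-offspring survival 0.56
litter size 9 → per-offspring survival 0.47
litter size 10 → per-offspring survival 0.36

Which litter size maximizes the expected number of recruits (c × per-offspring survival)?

8

Expected recruits = c × s(c):
  c=5: 5 × 0.81 = 4.050
  c=6: 6 × 0.72 = 4.320
  c=7: 7 × 0.61 = 4.270
  c=8: 8 × 0.56 = 4.480
  c=9: 9 × 0.47 = 4.230
  c=10: 10 × 0.36 = 3.600
Maximum at c = 8 (4.480 recruits).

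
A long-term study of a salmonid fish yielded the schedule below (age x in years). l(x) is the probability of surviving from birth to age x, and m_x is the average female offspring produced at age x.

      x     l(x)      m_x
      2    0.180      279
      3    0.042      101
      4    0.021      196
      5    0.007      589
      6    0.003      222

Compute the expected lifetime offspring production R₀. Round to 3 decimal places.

R₀ = Σ l(x) m_x:
  age 2: 0.180 × 279 = 50.2200
  age 3: 0.042 × 101 = 4.2420
  age 4: 0.021 × 196 = 4.1160
  age 5: 0.007 × 589 = 4.1230
  age 6: 0.003 × 222 = 0.6660
R₀ = 50.2200 + 4.2420 + 4.1160 + 4.1230 + 0.6660 = 63.3670

63.367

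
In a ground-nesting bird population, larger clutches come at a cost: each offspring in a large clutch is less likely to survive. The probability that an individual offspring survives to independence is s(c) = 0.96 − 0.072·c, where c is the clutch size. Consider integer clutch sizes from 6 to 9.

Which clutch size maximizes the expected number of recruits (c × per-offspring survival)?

7

Expected recruits = c × s(c):
  c=6: 6 × 0.528 = 3.168
  c=7: 7 × 0.456 = 3.192
  c=8: 8 × 0.384 = 3.072
  c=9: 9 × 0.312 = 2.808
Maximum at c = 7 (3.192 recruits).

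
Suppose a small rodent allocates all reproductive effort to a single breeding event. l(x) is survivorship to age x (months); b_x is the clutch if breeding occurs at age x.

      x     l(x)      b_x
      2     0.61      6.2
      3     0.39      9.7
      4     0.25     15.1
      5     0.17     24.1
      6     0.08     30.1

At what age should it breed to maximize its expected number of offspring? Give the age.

Expected offspring if breeding at age x = l(x) × b_x:
  age 2: 0.61 × 6.2 = 3.782
  age 3: 0.39 × 9.7 = 3.783
  age 4: 0.25 × 15.1 = 3.775
  age 5: 0.17 × 24.1 = 4.097
  age 6: 0.08 × 30.1 = 2.408
Maximum at age 5 (4.097).

5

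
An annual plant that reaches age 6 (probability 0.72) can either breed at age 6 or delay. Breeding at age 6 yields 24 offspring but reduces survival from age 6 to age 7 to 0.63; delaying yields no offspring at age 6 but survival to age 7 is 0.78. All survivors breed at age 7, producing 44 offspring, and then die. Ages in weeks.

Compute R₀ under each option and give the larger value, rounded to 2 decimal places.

37.24

breed at age 6: R₀ = 0.72 × (24 + 0.63 × 44) = 0.72 × 51.7200 = 37.2384
delay to age 7: R₀ = 0.72 × (0.78 × 44) = 0.72 × 34.3200 = 24.7104
Higher: breed at age 6 (37.2384).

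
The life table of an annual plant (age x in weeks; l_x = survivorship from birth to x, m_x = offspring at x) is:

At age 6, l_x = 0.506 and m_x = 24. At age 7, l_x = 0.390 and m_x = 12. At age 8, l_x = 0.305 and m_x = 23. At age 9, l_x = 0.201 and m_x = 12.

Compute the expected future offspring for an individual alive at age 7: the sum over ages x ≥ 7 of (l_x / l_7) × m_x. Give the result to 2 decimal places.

l_7 = 0.390. Conditional survival from age 7 to x is l_x / l_7.
  x=7: (0.390/0.390) × 12 = 12.0000
  x=8: (0.305/0.390) × 23 = 17.9872
  x=9: (0.201/0.390) × 12 = 6.1846
Sum = 12.0000 + 17.9872 + 6.1846 = 36.1718

36.17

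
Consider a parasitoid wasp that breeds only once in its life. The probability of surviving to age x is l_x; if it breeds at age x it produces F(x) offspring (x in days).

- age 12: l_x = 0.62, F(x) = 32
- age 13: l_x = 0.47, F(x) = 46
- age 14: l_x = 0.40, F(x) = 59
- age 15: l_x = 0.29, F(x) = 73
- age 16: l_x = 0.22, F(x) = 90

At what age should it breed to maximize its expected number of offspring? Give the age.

14

Expected offspring if breeding at age x = l_x × F(x):
  age 12: 0.62 × 32 = 19.840
  age 13: 0.47 × 46 = 21.620
  age 14: 0.40 × 59 = 23.600
  age 15: 0.29 × 73 = 21.170
  age 16: 0.22 × 90 = 19.800
Maximum at age 14 (23.600).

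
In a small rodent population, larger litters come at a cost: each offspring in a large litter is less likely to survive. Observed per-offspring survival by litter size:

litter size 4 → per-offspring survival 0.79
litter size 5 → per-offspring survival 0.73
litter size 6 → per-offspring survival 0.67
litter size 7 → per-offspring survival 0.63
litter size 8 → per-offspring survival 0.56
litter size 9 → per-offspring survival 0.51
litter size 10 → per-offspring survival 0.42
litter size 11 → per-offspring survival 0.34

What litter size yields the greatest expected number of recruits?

Expected recruits = c × s(c):
  c=4: 4 × 0.79 = 3.160
  c=5: 5 × 0.73 = 3.650
  c=6: 6 × 0.67 = 4.020
  c=7: 7 × 0.63 = 4.410
  c=8: 8 × 0.56 = 4.480
  c=9: 9 × 0.51 = 4.590
  c=10: 10 × 0.42 = 4.200
  c=11: 11 × 0.34 = 3.740
Maximum at c = 9 (4.590 recruits).

9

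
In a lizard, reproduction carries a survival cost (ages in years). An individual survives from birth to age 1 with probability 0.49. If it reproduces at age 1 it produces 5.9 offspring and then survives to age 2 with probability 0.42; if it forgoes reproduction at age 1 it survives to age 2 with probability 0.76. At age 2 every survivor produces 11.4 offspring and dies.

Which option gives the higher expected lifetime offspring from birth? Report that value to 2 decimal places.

breed at age 1: R₀ = 0.49 × (5.9 + 0.42 × 11.4) = 0.49 × 10.6880 = 5.2371
delay to age 2: R₀ = 0.49 × (0.76 × 11.4) = 0.49 × 8.6640 = 4.2454
Higher: breed at age 1 (5.2371).

5.24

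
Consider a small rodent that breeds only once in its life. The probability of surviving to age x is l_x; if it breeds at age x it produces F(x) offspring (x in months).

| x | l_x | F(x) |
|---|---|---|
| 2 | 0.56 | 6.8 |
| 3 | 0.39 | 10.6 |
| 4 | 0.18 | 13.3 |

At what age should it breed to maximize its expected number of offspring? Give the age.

Expected offspring if breeding at age x = l_x × F(x):
  age 2: 0.56 × 6.8 = 3.808
  age 3: 0.39 × 10.6 = 4.134
  age 4: 0.18 × 13.3 = 2.394
Maximum at age 3 (4.134).

3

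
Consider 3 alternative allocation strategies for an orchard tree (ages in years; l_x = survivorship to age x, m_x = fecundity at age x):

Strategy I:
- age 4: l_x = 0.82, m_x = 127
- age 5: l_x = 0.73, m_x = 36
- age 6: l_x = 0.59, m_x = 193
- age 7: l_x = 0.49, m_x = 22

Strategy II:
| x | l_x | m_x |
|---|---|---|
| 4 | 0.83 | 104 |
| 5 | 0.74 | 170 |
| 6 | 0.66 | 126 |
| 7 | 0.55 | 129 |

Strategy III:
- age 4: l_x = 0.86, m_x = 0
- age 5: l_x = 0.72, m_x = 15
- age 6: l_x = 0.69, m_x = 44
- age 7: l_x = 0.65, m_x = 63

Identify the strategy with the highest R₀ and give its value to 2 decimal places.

Strategy I: R₀ = 0.82×127 + 0.73×36 + 0.59×193 + 0.49×22 = 255.0700
Strategy II: R₀ = 0.83×104 + 0.74×170 + 0.66×126 + 0.55×129 = 366.2300
Strategy III: R₀ = 0.86×0 + 0.72×15 + 0.69×44 + 0.65×63 = 82.1100
Highest R₀: strategy II with 366.2300.

366.23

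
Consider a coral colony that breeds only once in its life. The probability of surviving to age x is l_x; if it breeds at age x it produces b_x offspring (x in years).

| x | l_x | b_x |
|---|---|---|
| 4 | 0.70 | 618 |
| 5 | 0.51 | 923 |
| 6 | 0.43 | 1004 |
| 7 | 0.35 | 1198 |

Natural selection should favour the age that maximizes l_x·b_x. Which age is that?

5

Expected offspring if breeding at age x = l_x × b_x:
  age 4: 0.70 × 618 = 432.600
  age 5: 0.51 × 923 = 470.730
  age 6: 0.43 × 1004 = 431.720
  age 7: 0.35 × 1198 = 419.300
Maximum at age 5 (470.730).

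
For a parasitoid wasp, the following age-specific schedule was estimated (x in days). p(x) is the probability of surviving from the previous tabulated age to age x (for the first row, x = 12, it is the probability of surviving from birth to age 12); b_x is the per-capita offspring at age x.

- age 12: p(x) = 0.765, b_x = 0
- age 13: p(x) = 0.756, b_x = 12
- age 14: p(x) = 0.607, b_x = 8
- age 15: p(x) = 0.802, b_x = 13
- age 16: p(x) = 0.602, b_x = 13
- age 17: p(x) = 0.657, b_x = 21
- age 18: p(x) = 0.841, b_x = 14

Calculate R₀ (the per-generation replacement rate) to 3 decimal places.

19.261

Survivorship from birth: l_x = p_12·p_13·…·p_x.
  l_12 = 0.76500
  l_13 = 0.57834
  l_14 = 0.35105
  l_15 = 0.28154
  l_16 = 0.16949
  l_17 = 0.11135
  l_18 = 0.09365
R₀ = Σ l_x b_x:
  age 12: 0.76500 × 0 = 0.0000
  age 13: 0.57834 × 12 = 6.9401
  age 14: 0.35105 × 8 = 2.8084
  age 15: 0.28154 × 13 = 3.6600
  age 16: 0.16949 × 13 = 2.2034
  age 17: 0.11135 × 21 = 2.3384
  age 18: 0.09365 × 14 = 1.3111
R₀ = 0.0000 + 6.9401 + 2.8084 + 3.6600 + 2.2034 + 2.3384 + 1.3111 = 19.2613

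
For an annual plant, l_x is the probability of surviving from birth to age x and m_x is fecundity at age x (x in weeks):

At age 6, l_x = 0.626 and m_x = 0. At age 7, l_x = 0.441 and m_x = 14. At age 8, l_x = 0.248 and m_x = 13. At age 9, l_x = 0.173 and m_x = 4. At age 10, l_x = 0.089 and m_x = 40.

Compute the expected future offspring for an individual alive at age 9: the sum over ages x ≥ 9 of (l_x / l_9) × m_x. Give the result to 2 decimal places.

l_9 = 0.173. Conditional survival from age 9 to x is l_x / l_9.
  x=9: (0.173/0.173) × 4 = 4.0000
  x=10: (0.089/0.173) × 40 = 20.5780
Sum = 4.0000 + 20.5780 = 24.5780

24.58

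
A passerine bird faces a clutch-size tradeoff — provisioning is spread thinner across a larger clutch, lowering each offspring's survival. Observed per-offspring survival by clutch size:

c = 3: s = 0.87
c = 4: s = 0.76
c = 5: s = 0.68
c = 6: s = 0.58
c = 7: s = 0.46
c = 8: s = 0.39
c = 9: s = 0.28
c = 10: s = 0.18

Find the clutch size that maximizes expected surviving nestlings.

6

Expected surviving nestlings = c × s(c):
  c=3: 3 × 0.87 = 2.610
  c=4: 4 × 0.76 = 3.040
  c=5: 5 × 0.68 = 3.400
  c=6: 6 × 0.58 = 3.480
  c=7: 7 × 0.46 = 3.220
  c=8: 8 × 0.39 = 3.120
  c=9: 9 × 0.28 = 2.520
  c=10: 10 × 0.18 = 1.800
Maximum at c = 6 (3.480 surviving nestlings).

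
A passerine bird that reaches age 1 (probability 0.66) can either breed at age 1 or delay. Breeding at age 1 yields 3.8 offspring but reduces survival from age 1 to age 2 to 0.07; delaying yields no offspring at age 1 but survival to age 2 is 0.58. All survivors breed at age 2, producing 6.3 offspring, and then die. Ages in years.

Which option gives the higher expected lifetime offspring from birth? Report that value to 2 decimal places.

2.80

breed at age 1: R₀ = 0.66 × (3.8 + 0.07 × 6.3) = 0.66 × 4.2410 = 2.7991
delay to age 2: R₀ = 0.66 × (0.58 × 6.3) = 0.66 × 3.6540 = 2.4116
Higher: breed at age 1 (2.7991).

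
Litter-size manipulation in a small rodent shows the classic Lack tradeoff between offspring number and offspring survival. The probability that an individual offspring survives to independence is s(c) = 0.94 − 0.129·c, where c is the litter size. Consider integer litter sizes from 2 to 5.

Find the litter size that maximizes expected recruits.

Expected recruits = c × s(c):
  c=2: 2 × 0.682 = 1.364
  c=3: 3 × 0.553 = 1.659
  c=4: 4 × 0.424 = 1.696
  c=5: 5 × 0.295 = 1.475
Maximum at c = 4 (1.696 recruits).

4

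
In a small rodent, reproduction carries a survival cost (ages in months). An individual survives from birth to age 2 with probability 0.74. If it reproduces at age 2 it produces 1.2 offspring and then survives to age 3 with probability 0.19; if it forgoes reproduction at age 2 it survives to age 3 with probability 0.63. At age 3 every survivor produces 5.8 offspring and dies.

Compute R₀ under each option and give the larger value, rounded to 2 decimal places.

breed at age 2: R₀ = 0.74 × (1.2 + 0.19 × 5.8) = 0.74 × 2.3020 = 1.7035
delay to age 3: R₀ = 0.74 × (0.63 × 5.8) = 0.74 × 3.6540 = 2.7040
Higher: delay to age 3 (2.7040).

2.70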